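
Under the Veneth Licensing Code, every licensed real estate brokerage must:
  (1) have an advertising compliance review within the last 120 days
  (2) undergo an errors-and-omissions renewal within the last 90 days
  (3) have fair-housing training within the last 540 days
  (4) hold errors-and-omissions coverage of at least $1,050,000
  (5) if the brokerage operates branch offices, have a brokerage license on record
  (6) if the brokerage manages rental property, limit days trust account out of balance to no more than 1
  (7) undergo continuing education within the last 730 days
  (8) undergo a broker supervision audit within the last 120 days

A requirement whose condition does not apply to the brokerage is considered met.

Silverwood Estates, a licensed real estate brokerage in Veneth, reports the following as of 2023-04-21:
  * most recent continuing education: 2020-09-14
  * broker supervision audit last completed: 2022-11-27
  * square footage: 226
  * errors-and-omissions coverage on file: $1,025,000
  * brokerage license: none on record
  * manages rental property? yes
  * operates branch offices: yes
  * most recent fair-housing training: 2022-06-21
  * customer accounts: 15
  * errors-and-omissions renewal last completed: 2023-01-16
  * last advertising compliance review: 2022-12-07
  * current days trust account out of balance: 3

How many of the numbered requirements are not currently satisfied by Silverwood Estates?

7

1. advertising compliance review 135 days ago vs limit 120 → not met
2. errors-and-omissions renewal 95 days ago vs limit 90 → not met
3. fair-housing training 304 days ago vs limit 540 → met
4. errors-and-omissions coverage $1,025,000 < $1,050,000 → not met
5. condition 'operates branch offices' holds; brokerage license absent → not met
6. condition 'manages rental property' holds; days trust account out of balance 3 > 1 → not met
7. continuing education 949 days ago vs limit 730 → not met
8. broker supervision audit 145 days ago vs limit 120 → not met
Not met: 7 of 8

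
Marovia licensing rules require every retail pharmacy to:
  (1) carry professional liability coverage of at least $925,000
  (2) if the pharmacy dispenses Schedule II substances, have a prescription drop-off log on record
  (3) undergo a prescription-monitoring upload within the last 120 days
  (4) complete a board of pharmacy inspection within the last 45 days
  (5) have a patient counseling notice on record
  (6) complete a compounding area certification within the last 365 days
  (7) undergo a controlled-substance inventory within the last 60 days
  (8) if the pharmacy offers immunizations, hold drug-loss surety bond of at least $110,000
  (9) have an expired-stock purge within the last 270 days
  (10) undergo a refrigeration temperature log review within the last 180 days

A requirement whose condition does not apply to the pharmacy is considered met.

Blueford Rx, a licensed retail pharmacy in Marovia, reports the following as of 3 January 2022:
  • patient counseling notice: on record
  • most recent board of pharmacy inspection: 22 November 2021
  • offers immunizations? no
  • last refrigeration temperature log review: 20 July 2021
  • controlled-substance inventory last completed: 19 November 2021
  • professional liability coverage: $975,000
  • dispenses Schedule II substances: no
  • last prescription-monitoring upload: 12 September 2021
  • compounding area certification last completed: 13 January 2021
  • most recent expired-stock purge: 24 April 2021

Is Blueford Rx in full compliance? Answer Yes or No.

Yes

1. professional liability coverage $975,000 ≥ $925,000 → met
2. condition 'dispenses Schedule II substances' does not hold → requirement n/a → met
3. prescription-monitoring upload 113 days ago vs limit 120 → met
4. board of pharmacy inspection 42 days ago vs limit 45 → met
5. patient counseling notice present → met
6. compounding area certification 355 days ago vs limit 365 → met
7. controlled-substance inventory 45 days ago vs limit 60 → met
8. condition 'offers immunizations' does not hold → requirement n/a → met
9. expired-stock purge 254 days ago vs limit 270 → met
10. refrigeration temperature log review 167 days ago vs limit 180 → met
All met.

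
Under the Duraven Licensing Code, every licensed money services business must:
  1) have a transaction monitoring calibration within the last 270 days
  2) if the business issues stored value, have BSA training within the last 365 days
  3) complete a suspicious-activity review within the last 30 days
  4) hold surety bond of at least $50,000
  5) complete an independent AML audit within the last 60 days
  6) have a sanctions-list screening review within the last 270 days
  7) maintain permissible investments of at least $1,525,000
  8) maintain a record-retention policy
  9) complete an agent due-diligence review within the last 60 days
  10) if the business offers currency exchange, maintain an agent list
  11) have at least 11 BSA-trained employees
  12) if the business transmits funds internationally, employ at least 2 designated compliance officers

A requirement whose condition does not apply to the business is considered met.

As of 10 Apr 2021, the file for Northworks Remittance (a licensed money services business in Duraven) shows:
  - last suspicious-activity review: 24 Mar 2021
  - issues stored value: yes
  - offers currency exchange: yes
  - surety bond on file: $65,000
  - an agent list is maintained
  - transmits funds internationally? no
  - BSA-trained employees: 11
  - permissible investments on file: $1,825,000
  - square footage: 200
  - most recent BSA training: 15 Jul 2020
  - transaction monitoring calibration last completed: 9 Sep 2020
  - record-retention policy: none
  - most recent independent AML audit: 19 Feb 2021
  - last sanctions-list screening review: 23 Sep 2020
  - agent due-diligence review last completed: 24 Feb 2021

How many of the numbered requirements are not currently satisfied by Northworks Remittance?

1. transaction monitoring calibration 213 days ago vs limit 270 → met
2. condition 'issues stored value' holds; BSA training 269 days ago vs limit 365 → met
3. suspicious-activity review 17 days ago vs limit 30 → met
4. surety bond $65,000 ≥ $50,000 → met
5. independent AML audit 50 days ago vs limit 60 → met
6. sanctions-list screening review 199 days ago vs limit 270 → met
7. permissible investments $1,825,000 ≥ $1,525,000 → met
8. record-retention policy absent → not met
9. agent due-diligence review 45 days ago vs limit 60 → met
10. condition 'offers currency exchange' holds; agent list present → met
11. BSA-trained employees 11 ≥ 11 → met
12. condition 'transmits funds internationally' does not hold → requirement n/a → met
Not met: 1 of 12

1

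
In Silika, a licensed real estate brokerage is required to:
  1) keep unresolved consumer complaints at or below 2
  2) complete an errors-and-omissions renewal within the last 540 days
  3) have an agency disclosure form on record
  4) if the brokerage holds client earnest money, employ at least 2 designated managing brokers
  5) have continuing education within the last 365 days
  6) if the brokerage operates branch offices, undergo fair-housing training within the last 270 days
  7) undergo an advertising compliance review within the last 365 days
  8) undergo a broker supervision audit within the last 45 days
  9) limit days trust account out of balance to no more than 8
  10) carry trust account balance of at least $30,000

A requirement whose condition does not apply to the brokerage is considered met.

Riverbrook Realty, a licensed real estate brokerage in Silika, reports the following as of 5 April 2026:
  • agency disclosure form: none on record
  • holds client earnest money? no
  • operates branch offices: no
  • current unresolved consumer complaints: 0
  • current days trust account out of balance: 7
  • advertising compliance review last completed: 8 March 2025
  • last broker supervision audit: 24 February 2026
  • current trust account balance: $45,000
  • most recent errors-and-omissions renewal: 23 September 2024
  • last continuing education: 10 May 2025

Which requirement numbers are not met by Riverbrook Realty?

2, 3, 7

1. unresolved consumer complaints 0 ≤ 2 → met
2. errors-and-omissions renewal 559 days ago vs limit 540 → not met
3. agency disclosure form absent → not met
4. condition 'holds client earnest money' does not hold → requirement n/a → met
5. continuing education 330 days ago vs limit 365 → met
6. condition 'operates branch offices' does not hold → requirement n/a → met
7. advertising compliance review 393 days ago vs limit 365 → not met
8. broker supervision audit 40 days ago vs limit 45 → met
9. days trust account out of balance 7 ≤ 8 → met
10. trust account balance $45,000 ≥ $30,000 → met
Not met: 2, 3, 7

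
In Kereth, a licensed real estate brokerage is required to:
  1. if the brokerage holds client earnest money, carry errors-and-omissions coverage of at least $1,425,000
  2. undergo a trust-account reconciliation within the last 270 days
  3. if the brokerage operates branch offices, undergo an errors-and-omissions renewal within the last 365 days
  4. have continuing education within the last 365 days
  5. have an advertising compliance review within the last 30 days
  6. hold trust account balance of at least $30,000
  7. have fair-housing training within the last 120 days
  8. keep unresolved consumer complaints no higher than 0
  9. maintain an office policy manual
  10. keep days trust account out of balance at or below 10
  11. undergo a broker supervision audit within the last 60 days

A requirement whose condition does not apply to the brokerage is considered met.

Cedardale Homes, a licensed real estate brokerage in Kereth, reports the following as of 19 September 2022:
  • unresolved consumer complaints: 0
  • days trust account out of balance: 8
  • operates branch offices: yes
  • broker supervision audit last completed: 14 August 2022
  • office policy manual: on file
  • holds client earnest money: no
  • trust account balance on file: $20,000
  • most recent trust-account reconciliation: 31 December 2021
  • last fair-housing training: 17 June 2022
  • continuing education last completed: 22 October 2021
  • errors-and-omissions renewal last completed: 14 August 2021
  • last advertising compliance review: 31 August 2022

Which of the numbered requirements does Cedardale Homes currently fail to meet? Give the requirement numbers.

3, 6

1. condition 'holds client earnest money' does not hold → requirement n/a → met
2. trust-account reconciliation 262 days ago vs limit 270 → met
3. condition 'operates branch offices' holds; errors-and-omissions renewal 401 days ago vs limit 365 → not met
4. continuing education 332 days ago vs limit 365 → met
5. advertising compliance review 19 days ago vs limit 30 → met
6. trust account balance $20,000 < $30,000 → not met
7. fair-housing training 94 days ago vs limit 120 → met
8. unresolved consumer complaints 0 ≤ 0 → met
9. office policy manual present → met
10. days trust account out of balance 8 ≤ 10 → met
11. broker supervision audit 36 days ago vs limit 60 → met
Not met: 3, 6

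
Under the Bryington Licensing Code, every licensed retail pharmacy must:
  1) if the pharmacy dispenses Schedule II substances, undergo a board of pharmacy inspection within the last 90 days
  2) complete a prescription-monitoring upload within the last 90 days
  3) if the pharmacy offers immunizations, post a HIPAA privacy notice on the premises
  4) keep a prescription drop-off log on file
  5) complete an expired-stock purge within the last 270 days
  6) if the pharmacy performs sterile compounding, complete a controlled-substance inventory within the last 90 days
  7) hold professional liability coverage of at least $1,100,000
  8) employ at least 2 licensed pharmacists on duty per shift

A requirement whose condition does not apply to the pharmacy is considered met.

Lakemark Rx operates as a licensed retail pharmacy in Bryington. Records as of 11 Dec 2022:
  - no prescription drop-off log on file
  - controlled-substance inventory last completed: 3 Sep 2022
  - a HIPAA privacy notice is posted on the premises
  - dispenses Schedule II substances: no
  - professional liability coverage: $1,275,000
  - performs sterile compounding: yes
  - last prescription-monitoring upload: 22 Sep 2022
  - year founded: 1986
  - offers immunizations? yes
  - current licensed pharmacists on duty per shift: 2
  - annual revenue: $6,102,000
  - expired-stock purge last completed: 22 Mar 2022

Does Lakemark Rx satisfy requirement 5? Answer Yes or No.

Yes

5. expired-stock purge 264 days ago vs limit 270 → met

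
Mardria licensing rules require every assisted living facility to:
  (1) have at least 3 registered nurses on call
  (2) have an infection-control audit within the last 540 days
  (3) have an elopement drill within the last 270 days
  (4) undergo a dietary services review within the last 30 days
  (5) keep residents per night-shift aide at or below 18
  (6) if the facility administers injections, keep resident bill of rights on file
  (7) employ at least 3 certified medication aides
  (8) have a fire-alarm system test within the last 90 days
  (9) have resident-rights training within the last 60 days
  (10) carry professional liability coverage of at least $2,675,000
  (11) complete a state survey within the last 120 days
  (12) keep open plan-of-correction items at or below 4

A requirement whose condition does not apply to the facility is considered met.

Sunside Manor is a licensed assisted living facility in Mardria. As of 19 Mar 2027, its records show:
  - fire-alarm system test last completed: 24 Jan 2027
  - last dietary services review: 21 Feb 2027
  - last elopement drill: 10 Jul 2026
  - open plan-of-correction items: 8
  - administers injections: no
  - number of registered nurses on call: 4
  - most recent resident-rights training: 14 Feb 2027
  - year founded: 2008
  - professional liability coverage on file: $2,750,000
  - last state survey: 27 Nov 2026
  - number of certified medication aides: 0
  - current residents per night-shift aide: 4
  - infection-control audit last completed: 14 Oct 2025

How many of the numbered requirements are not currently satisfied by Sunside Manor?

2

1. registered nurses on call 4 ≥ 3 → met
2. infection-control audit 521 days ago vs limit 540 → met
3. elopement drill 252 days ago vs limit 270 → met
4. dietary services review 26 days ago vs limit 30 → met
5. residents per night-shift aide 4 ≤ 18 → met
6. condition 'administers injections' does not hold → requirement n/a → met
7. certified medication aides 0 < 3 → not met
8. fire-alarm system test 54 days ago vs limit 90 → met
9. resident-rights training 33 days ago vs limit 60 → met
10. professional liability coverage $2,750,000 ≥ $2,675,000 → met
11. state survey 112 days ago vs limit 120 → met
12. open plan-of-correction items 8 > 4 → not met
Not met: 2 of 12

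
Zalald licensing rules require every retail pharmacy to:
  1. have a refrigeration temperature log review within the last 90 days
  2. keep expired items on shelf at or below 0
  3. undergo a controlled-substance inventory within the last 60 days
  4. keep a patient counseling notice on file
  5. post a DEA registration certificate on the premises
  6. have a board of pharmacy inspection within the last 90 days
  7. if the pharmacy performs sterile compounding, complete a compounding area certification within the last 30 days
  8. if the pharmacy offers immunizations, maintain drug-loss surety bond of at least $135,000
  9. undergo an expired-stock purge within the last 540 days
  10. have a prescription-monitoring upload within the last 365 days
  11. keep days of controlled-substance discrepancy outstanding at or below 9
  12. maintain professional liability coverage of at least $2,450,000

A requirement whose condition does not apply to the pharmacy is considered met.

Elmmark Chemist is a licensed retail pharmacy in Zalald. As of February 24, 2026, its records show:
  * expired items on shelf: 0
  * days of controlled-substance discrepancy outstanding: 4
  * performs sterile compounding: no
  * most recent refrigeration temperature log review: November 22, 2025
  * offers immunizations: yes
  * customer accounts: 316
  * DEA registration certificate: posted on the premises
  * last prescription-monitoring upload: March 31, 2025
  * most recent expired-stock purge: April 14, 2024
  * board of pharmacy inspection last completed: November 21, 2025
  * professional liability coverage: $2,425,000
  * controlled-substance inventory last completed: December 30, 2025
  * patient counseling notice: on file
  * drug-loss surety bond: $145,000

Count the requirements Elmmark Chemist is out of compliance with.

1. refrigeration temperature log review 94 days ago vs limit 90 → not met
2. expired items on shelf 0 ≤ 0 → met
3. controlled-substance inventory 56 days ago vs limit 60 → met
4. patient counseling notice present → met
5. DEA registration certificate present → met
6. board of pharmacy inspection 95 days ago vs limit 90 → not met
7. condition 'performs sterile compounding' does not hold → requirement n/a → met
8. condition 'offers immunizations' holds; drug-loss surety bond $145,000 ≥ $135,000 → met
9. expired-stock purge 681 days ago vs limit 540 → not met
10. prescription-monitoring upload 330 days ago vs limit 365 → met
11. days of controlled-substance discrepancy outstanding 4 ≤ 9 → met
12. professional liability coverage $2,425,000 < $2,450,000 → not met
Not met: 4 of 12

4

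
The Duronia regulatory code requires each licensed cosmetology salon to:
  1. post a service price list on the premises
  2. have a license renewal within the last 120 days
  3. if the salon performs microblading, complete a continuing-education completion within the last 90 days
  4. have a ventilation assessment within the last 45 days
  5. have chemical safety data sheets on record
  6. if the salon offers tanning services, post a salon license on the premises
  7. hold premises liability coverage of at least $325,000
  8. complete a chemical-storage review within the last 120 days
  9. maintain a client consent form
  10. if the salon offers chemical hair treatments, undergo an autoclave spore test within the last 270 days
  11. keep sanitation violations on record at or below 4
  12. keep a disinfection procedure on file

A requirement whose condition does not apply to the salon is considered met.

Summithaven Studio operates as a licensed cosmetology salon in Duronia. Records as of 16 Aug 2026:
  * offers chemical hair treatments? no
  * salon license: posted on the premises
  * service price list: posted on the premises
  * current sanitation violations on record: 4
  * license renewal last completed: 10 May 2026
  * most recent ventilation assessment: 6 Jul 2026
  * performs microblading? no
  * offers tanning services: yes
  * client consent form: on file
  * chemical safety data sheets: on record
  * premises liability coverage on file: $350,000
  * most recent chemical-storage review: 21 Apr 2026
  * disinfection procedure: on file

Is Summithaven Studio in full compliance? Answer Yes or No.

1. service price list present → met
2. license renewal 98 days ago vs limit 120 → met
3. condition 'performs microblading' does not hold → requirement n/a → met
4. ventilation assessment 41 days ago vs limit 45 → met
5. chemical safety data sheets present → met
6. condition 'offers tanning services' holds; salon license present → met
7. premises liability coverage $350,000 ≥ $325,000 → met
8. chemical-storage review 117 days ago vs limit 120 → met
9. client consent form present → met
10. condition 'offers chemical hair treatments' does not hold → requirement n/a → met
11. sanitation violations on record 4 ≤ 4 → met
12. disinfection procedure present → met
All met.

Yes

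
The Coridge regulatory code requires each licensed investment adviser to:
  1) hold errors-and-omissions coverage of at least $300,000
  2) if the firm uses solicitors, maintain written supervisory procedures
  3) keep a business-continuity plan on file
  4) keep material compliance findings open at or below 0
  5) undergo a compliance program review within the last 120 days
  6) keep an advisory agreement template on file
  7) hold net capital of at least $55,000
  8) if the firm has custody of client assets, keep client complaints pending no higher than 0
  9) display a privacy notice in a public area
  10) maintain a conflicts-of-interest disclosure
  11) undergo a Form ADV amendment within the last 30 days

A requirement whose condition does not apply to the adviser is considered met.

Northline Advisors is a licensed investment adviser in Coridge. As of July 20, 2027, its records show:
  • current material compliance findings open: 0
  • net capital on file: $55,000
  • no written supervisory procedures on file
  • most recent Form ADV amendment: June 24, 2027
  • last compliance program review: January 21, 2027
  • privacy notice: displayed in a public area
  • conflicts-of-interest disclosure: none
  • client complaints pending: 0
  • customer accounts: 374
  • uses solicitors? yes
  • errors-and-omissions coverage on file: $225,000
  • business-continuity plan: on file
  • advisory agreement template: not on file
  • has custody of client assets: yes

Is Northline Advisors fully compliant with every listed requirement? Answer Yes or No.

1. errors-and-omissions coverage $225,000 < $300,000 → not met
2. condition 'uses solicitors' holds; written supervisory procedures absent → not met
3. business-continuity plan present → met
4. material compliance findings open 0 ≤ 0 → met
5. compliance program review 180 days ago vs limit 120 → not met
6. advisory agreement template absent → not met
7. net capital $55,000 ≥ $55,000 → met
8. condition 'has custody of client assets' holds; client complaints pending 0 ≤ 0 → met
9. privacy notice present → met
10. conflicts-of-interest disclosure absent → not met
11. Form ADV amendment 26 days ago vs limit 30 → met
Not met: 1, 2, 5, 6, 10

No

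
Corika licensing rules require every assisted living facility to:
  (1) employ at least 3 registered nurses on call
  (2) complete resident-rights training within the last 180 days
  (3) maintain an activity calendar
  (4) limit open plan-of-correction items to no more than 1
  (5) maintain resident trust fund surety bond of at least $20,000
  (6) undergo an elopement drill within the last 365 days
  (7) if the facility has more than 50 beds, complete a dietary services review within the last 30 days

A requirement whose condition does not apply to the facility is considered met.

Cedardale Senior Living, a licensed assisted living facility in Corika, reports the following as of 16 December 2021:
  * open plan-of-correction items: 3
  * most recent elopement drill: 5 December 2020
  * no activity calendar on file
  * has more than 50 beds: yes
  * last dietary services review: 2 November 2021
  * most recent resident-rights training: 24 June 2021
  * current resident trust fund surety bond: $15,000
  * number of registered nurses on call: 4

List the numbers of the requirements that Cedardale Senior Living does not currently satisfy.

1. registered nurses on call 4 ≥ 3 → met
2. resident-rights training 175 days ago vs limit 180 → met
3. activity calendar absent → not met
4. open plan-of-correction items 3 > 1 → not met
5. resident trust fund surety bond $15,000 < $20,000 → not met
6. elopement drill 376 days ago vs limit 365 → not met
7. condition 'has more than 50 beds' holds; dietary services review 44 days ago vs limit 30 → not met
Not met: 3, 4, 5, 6, 7

3, 4, 5, 6, 7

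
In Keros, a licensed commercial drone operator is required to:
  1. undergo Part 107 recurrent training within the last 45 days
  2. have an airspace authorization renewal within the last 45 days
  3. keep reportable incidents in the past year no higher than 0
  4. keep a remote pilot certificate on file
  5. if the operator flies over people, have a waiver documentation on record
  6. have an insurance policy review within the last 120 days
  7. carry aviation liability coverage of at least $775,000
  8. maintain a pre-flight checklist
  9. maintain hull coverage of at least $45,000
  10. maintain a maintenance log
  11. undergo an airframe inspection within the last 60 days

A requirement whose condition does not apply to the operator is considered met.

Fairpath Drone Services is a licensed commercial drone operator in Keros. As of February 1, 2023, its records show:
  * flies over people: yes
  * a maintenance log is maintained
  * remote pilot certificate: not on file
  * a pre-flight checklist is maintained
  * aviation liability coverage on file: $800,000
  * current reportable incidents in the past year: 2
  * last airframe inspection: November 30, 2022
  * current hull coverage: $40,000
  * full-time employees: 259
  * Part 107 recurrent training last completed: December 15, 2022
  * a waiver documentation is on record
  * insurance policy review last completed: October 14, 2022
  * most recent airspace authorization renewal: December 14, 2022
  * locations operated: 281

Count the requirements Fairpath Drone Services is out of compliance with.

6

1. Part 107 recurrent training 48 days ago vs limit 45 → not met
2. airspace authorization renewal 49 days ago vs limit 45 → not met
3. reportable incidents in the past year 2 > 0 → not met
4. remote pilot certificate absent → not met
5. condition 'flies over people' holds; waiver documentation present → met
6. insurance policy review 110 days ago vs limit 120 → met
7. aviation liability coverage $800,000 ≥ $775,000 → met
8. pre-flight checklist present → met
9. hull coverage $40,000 < $45,000 → not met
10. maintenance log present → met
11. airframe inspection 63 days ago vs limit 60 → not met
Not met: 6 of 11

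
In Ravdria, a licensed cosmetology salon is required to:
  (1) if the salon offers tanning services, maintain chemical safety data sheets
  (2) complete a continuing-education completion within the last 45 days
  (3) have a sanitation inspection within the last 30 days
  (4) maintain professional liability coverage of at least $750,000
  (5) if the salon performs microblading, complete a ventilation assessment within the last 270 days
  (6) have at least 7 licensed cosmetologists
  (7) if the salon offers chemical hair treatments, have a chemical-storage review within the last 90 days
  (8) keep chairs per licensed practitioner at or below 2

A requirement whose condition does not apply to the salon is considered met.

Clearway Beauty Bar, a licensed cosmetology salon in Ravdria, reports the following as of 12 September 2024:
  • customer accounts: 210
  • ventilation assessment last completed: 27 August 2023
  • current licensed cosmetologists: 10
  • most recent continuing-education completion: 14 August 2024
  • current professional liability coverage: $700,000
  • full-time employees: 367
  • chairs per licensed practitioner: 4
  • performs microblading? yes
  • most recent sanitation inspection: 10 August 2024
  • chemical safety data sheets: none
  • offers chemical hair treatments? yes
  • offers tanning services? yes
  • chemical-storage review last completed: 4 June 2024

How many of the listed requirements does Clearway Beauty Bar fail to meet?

6

1. condition 'offers tanning services' holds; chemical safety data sheets absent → not met
2. continuing-education completion 29 days ago vs limit 45 → met
3. sanitation inspection 33 days ago vs limit 30 → not met
4. professional liability coverage $700,000 < $750,000 → not met
5. condition 'performs microblading' holds; ventilation assessment 382 days ago vs limit 270 → not met
6. licensed cosmetologists 10 ≥ 7 → met
7. condition 'offers chemical hair treatments' holds; chemical-storage review 100 days ago vs limit 90 → not met
8. chairs per licensed practitioner 4 > 2 → not met
Not met: 6 of 8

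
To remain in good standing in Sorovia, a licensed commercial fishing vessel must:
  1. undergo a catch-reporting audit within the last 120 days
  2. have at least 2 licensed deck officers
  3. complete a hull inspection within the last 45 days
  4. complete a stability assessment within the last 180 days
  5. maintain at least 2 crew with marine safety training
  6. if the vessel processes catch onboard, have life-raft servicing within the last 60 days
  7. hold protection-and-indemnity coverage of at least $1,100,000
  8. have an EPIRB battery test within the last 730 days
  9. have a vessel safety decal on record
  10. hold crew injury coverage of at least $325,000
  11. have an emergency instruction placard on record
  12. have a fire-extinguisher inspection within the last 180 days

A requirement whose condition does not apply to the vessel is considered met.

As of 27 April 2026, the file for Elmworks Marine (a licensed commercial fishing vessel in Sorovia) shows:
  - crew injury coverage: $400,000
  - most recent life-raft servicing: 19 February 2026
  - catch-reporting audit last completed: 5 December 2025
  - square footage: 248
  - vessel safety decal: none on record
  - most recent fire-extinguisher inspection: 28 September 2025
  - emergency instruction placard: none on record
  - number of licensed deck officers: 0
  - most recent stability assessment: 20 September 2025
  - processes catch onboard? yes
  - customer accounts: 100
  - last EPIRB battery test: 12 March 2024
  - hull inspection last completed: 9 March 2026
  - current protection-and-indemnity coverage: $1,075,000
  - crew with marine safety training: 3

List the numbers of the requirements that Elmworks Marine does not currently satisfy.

1, 2, 3, 4, 6, 7, 8, 9, 11, 12

1. catch-reporting audit 143 days ago vs limit 120 → not met
2. licensed deck officers 0 < 2 → not met
3. hull inspection 49 days ago vs limit 45 → not met
4. stability assessment 219 days ago vs limit 180 → not met
5. crew with marine safety training 3 ≥ 2 → met
6. condition 'processes catch onboard' holds; life-raft servicing 67 days ago vs limit 60 → not met
7. protection-and-indemnity coverage $1,075,000 < $1,100,000 → not met
8. EPIRB battery test 776 days ago vs limit 730 → not met
9. vessel safety decal absent → not met
10. crew injury coverage $400,000 ≥ $325,000 → met
11. emergency instruction placard absent → not met
12. fire-extinguisher inspection 211 days ago vs limit 180 → not met
Not met: 1, 2, 3, 4, 6, 7, 8, 9, 11, 12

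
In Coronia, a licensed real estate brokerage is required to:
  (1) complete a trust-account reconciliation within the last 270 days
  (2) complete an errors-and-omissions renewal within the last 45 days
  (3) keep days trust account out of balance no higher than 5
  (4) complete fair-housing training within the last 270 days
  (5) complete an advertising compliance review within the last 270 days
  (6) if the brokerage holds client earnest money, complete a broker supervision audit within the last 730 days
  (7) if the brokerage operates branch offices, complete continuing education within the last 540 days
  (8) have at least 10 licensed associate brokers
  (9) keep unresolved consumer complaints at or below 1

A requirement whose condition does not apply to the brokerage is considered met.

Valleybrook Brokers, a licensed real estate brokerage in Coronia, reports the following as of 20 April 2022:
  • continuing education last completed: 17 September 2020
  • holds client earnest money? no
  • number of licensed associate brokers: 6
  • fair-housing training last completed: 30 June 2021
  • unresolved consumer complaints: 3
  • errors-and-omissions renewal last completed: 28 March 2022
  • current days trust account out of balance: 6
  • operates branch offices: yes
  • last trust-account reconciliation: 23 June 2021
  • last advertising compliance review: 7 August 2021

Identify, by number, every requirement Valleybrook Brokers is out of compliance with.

1, 3, 4, 7, 8, 9

1. trust-account reconciliation 301 days ago vs limit 270 → not met
2. errors-and-omissions renewal 23 days ago vs limit 45 → met
3. days trust account out of balance 6 > 5 → not met
4. fair-housing training 294 days ago vs limit 270 → not met
5. advertising compliance review 256 days ago vs limit 270 → met
6. condition 'holds client earnest money' does not hold → requirement n/a → met
7. condition 'operates branch offices' holds; continuing education 580 days ago vs limit 540 → not met
8. licensed associate brokers 6 < 10 → not met
9. unresolved consumer complaints 3 > 1 → not met
Not met: 1, 3, 4, 7, 8, 9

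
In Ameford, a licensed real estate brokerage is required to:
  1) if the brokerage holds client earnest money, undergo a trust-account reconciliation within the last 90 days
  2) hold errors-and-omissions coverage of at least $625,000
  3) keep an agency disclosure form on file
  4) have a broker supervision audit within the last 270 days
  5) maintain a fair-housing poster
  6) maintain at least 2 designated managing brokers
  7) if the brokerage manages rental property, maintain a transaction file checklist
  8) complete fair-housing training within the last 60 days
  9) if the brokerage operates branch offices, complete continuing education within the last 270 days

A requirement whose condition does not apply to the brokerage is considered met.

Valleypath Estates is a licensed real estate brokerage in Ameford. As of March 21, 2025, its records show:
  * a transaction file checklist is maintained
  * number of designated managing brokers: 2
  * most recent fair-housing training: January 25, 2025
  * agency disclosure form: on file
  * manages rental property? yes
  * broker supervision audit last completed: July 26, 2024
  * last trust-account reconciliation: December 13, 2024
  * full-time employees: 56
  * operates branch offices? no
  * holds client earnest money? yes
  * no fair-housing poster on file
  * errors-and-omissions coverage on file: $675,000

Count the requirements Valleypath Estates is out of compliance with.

2

1. condition 'holds client earnest money' holds; trust-account reconciliation 98 days ago vs limit 90 → not met
2. errors-and-omissions coverage $675,000 ≥ $625,000 → met
3. agency disclosure form present → met
4. broker supervision audit 238 days ago vs limit 270 → met
5. fair-housing poster absent → not met
6. designated managing brokers 2 ≥ 2 → met
7. condition 'manages rental property' holds; transaction file checklist present → met
8. fair-housing training 55 days ago vs limit 60 → met
9. condition 'operates branch offices' does not hold → requirement n/a → met
Not met: 2 of 9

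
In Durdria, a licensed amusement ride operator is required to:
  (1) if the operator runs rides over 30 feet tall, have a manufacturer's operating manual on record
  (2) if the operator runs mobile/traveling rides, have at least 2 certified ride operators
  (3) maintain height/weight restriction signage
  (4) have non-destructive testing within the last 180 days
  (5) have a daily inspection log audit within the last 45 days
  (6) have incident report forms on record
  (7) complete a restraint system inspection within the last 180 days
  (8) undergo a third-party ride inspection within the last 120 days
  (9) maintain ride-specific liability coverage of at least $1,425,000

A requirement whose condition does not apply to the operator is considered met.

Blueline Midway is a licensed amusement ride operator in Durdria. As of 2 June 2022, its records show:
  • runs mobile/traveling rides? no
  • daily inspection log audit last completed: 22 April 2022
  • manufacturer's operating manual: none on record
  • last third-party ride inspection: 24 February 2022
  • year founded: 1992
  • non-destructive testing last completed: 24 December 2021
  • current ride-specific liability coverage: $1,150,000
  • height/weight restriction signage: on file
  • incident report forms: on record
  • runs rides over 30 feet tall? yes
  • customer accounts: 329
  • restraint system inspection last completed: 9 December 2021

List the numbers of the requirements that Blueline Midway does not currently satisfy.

1, 9

1. condition 'runs rides over 30 feet tall' holds; manufacturer's operating manual absent → not met
2. condition 'runs mobile/traveling rides' does not hold → requirement n/a → met
3. height/weight restriction signage present → met
4. non-destructive testing 160 days ago vs limit 180 → met
5. daily inspection log audit 41 days ago vs limit 45 → met
6. incident report forms present → met
7. restraint system inspection 175 days ago vs limit 180 → met
8. third-party ride inspection 98 days ago vs limit 120 → met
9. ride-specific liability coverage $1,150,000 < $1,425,000 → not met
Not met: 1, 9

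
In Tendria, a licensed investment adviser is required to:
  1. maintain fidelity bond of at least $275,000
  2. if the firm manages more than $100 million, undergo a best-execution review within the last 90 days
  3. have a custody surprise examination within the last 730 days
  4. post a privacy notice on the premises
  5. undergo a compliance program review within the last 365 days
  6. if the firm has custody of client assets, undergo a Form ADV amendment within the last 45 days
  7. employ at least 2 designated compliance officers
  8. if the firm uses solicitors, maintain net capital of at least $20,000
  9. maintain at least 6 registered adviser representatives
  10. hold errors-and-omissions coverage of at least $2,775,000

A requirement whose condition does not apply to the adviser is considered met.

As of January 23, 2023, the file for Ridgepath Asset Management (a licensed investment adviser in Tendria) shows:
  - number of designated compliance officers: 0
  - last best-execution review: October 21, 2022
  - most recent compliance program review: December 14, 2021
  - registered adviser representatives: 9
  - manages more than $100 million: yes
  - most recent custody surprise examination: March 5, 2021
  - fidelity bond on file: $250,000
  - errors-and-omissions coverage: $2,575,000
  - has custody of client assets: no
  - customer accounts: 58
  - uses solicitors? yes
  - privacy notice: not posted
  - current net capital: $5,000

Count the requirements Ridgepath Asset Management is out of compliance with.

1. fidelity bond $250,000 < $275,000 → not met
2. condition 'manages more than $100 million' holds; best-execution review 94 days ago vs limit 90 → not met
3. custody surprise examination 689 days ago vs limit 730 → met
4. privacy notice absent → not met
5. compliance program review 405 days ago vs limit 365 → not met
6. condition 'has custody of client assets' does not hold → requirement n/a → met
7. designated compliance officers 0 < 2 → not met
8. condition 'uses solicitors' holds; net capital $5,000 < $20,000 → not met
9. registered adviser representatives 9 ≥ 6 → met
10. errors-and-omissions coverage $2,575,000 < $2,775,000 → not met
Not met: 7 of 10

7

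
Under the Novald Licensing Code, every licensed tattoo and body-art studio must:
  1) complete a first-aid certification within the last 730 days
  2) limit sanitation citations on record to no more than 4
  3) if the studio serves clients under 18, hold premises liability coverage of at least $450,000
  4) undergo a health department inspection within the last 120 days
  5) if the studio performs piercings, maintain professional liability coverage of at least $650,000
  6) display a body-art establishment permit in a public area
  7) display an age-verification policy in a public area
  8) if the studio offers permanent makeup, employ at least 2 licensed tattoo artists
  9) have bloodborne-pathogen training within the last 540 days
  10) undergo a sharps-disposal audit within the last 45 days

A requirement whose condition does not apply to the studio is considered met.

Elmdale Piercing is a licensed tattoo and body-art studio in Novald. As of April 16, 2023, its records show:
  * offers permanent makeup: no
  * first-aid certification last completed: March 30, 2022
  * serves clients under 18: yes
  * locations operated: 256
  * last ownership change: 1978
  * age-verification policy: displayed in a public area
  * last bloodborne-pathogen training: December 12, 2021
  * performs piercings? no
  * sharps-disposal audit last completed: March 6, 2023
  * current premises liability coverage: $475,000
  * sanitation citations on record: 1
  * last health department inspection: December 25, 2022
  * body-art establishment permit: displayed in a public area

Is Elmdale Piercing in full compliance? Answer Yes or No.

1. first-aid certification 382 days ago vs limit 730 → met
2. sanitation citations on record 1 ≤ 4 → met
3. condition 'serves clients under 18' holds; premises liability coverage $475,000 ≥ $450,000 → met
4. health department inspection 112 days ago vs limit 120 → met
5. condition 'performs piercings' does not hold → requirement n/a → met
6. body-art establishment permit present → met
7. age-verification policy present → met
8. condition 'offers permanent makeup' does not hold → requirement n/a → met
9. bloodborne-pathogen training 490 days ago vs limit 540 → met
10. sharps-disposal audit 41 days ago vs limit 45 → met
All met.

Yes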